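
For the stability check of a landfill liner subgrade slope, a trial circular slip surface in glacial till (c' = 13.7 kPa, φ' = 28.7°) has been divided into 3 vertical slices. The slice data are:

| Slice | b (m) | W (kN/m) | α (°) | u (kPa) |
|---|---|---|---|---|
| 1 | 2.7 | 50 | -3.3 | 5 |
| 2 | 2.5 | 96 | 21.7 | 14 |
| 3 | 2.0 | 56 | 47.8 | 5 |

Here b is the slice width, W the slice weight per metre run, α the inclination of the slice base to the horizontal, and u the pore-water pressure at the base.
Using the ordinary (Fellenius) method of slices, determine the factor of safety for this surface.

FS = 2.37

Ordinary method of slices: FS = Σ[c'·Δl_i + (W_i cosα_i − u_i·Δl_i)·tanφ'] / Σ W_i sinα_i, with Δl_i = b_i / cosα_i.
Slice 1: Δl = 2.7/cos(-3.3°) = 2.704 m; N'_1 = 50·cos(-3.3°) − 5·2.704 = 36.4; c'Δl = 37.05; W sinα = -2.9
Slice 2: Δl = 2.5/cos21.7° = 2.691 m; N'_2 = 96·cos21.7° − 14·2.691 = 51.5; c'Δl = 36.86; W sinα = 35.5
Slice 3: Δl = 2.0/cos47.8° = 2.977 m; N'_3 = 56·cos47.8° − 5·2.977 = 22.7; c'Δl = 40.79; W sinα = 41.5
Σc'Δl = 114.7 kN/m; ΣN' = 110.7 kN/m; ΣW sinα = 74.1 kN/m
Resisting = 114.7 + 110.7·tan28.7° = 114.7 + 60.6 = 175.3 kN/m
FS = 175.3 / 74.1 = 2.365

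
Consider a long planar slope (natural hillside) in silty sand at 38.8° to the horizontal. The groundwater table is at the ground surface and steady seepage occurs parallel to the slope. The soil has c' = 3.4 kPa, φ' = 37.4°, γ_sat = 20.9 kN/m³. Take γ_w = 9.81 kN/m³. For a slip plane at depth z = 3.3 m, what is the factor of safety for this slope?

FS = 0.61

With seepage parallel to the slope and the water table at the surface, the effective normal stress on the slip plane uses the buoyant unit weight γ' = γ_sat − γ_w while the driving shear stress uses γ_sat:
FS = [c' + γ' z cos²β tanφ'] / [γ_sat z sinβ cosβ]
γ' = 20.9 − 9.81 = 11.09 kN/m³
Numerator = 3.4 + 11.09·3.3·cos²38.8°·tan37.4° = 3.4 + 11.09·3.3·0.6074·0.7646 = 20.394 kPa
Denominator = 20.9·3.3·sin38.8°·cos38.8° = 20.9·3.3·0.6266·0.7793 = 33.681 kPa
FS = 20.394 / 33.681 = 0.606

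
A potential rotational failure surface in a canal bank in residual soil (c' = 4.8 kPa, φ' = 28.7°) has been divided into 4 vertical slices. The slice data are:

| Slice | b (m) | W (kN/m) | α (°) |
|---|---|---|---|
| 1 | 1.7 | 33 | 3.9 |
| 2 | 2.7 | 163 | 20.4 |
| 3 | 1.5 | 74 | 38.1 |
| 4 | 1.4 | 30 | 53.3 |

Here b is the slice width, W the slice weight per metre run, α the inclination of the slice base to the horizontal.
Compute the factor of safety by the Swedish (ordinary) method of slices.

FS = 1.44

Ordinary method of slices: FS = Σ[c'·Δl_i + (W_i cosα_i)·tanφ'] / Σ W_i sinα_i, with Δl_i = b_i / cosα_i.
Slice 1: Δl = 1.7/cos3.9° = 1.704 m; N'_1 = 33·cos3.9° = 32.9; c'Δl = 8.18; W sinα = 2.2
Slice 2: Δl = 2.7/cos20.4° = 2.881 m; N'_2 = 163·cos20.4° = 152.8; c'Δl = 13.83; W sinα = 56.8
Slice 3: Δl = 1.5/cos38.1° = 1.906 m; N'_3 = 74·cos38.1° = 58.2; c'Δl = 9.15; W sinα = 45.7
Slice 4: Δl = 1.4/cos53.3° = 2.343 m; N'_4 = 30·cos53.3° = 17.9; c'Δl = 11.24; W sinα = 24.1
Σc'Δl = 42.4 kN/m; ΣN' = 261.9 kN/m; ΣW sinα = 128.8 kN/m
Resisting = 42.4 + 261.9·tan28.7° = 42.4 + 143.4 = 185.8 kN/m
FS = 185.8 / 128.8 = 1.443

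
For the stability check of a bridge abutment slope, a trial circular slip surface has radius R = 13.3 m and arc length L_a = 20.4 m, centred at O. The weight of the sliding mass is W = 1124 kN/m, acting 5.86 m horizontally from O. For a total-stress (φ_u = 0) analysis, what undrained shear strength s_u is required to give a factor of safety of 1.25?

s_u = 30.3 kPa

FS = s_u·L_a·R / (W·d), so s_u = FS·W·d / (L_a·R).
s_u = 1.25·1124·5.86 / (20.40·13.3) = 8233.3 / 271.32 = 30.35 kPa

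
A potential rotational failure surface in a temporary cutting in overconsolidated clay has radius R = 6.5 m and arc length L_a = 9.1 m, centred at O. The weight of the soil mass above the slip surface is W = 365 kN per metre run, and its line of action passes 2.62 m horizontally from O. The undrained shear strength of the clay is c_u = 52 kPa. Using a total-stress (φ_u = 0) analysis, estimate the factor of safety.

FS = 3.22

Taking moments about the centre O, the resisting moment is provided by the undrained shear strength acting along the arc:
M_R = c_u·L_a·R = 52·9.10·6.5 = 3075.8 kN·m/m
M_D = W·d = 365·2.62 = 956.3 kN·m/m
FS = M_R / M_D = 3075.8 / 956.3 = 3.216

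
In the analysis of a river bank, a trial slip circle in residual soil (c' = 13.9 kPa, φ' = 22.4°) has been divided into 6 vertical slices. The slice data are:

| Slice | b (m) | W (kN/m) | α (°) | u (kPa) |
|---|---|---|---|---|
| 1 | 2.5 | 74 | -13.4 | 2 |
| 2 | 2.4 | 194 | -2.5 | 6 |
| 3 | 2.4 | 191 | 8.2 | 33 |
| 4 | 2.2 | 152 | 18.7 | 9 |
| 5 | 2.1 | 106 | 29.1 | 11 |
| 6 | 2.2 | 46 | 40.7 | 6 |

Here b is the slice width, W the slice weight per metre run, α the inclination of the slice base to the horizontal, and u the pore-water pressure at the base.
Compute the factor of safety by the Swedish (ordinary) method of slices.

FS = 3.34

Ordinary method of slices: FS = Σ[c'·Δl_i + (W_i cosα_i − u_i·Δl_i)·tanφ'] / Σ W_i sinα_i, with Δl_i = b_i / cosα_i.
Slice 1: Δl = 2.5/cos(-13.4°) = 2.570 m; N'_1 = 74·cos(-13.4°) − 2·2.570 = 66.8; c'Δl = 35.72; W sinα = -17.1
Slice 2: Δl = 2.4/cos(-2.5°) = 2.402 m; N'_2 = 194·cos(-2.5°) − 6·2.402 = 179.4; c'Δl = 33.39; W sinα = -8.5
Slice 3: Δl = 2.4/cos8.2° = 2.425 m; N'_3 = 191·cos8.2° − 33·2.425 = 109.0; c'Δl = 33.70; W sinα = 27.2
Slice 4: Δl = 2.2/cos18.7° = 2.323 m; N'_4 = 152·cos18.7° − 9·2.323 = 123.1; c'Δl = 32.28; W sinα = 48.7
Slice 5: Δl = 2.1/cos29.1° = 2.403 m; N'_5 = 106·cos29.1° − 11·2.403 = 66.2; c'Δl = 33.41; W sinα = 51.6
Slice 6: Δl = 2.2/cos40.7° = 2.902 m; N'_6 = 46·cos40.7° − 6·2.902 = 17.5; c'Δl = 40.34; W sinα = 30.0
Σc'Δl = 208.8 kN/m; ΣN' = 562.0 kN/m; ΣW sinα = 131.9 kN/m
Resisting = 208.8 + 562.0·tan22.4° = 208.8 + 231.6 = 440.5 kN/m
FS = 440.5 / 131.9 = 3.339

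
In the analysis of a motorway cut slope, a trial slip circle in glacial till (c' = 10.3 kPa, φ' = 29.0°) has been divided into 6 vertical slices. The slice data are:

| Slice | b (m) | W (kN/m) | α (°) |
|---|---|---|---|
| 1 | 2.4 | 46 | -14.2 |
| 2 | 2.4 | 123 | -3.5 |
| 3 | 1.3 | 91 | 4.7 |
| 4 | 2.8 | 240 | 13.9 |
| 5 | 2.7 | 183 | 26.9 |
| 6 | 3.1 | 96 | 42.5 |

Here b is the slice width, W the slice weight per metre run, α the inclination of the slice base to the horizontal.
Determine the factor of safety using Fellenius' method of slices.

FS = 2.94

Ordinary method of slices: FS = Σ[c'·Δl_i + (W_i cosα_i)·tanφ'] / Σ W_i sinα_i, with Δl_i = b_i / cosα_i.
Slice 1: Δl = 2.4/cos(-14.2°) = 2.476 m; N'_1 = 46·cos(-14.2°) = 44.6; c'Δl = 25.50; W sinα = -11.3
Slice 2: Δl = 2.4/cos(-3.5°) = 2.404 m; N'_2 = 123·cos(-3.5°) = 122.8; c'Δl = 24.77; W sinα = -7.5
Slice 3: Δl = 1.3/cos4.7° = 1.304 m; N'_3 = 91·cos4.7° = 90.7; c'Δl = 13.44; W sinα = 7.5
Slice 4: Δl = 2.8/cos13.9° = 2.884 m; N'_4 = 240·cos13.9° = 233.0; c'Δl = 29.71; W sinα = 57.7
Slice 5: Δl = 2.7/cos26.9° = 3.028 m; N'_5 = 183·cos26.9° = 163.2; c'Δl = 31.18; W sinα = 82.8
Slice 6: Δl = 3.1/cos42.5° = 4.205 m; N'_6 = 96·cos42.5° = 70.8; c'Δl = 43.31; W sinα = 64.9
Σc'Δl = 167.9 kN/m; ΣN' = 725.0 kN/m; ΣW sinα = 194.0 kN/m
Resisting = 167.9 + 725.0·tan29.0° = 167.9 + 401.9 = 569.8 kN/m
FS = 569.8 / 194.0 = 2.937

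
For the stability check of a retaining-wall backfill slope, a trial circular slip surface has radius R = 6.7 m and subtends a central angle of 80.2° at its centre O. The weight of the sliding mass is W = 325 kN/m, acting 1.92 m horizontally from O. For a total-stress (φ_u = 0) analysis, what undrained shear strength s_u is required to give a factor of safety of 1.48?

FS = s_u·L_a·R / (W·d), so s_u = FS·W·d / (L_a·R).
Arc length L_a = R·θ = 6.7·(80.2°·π/180) = 6.7·1.3998 = 9.38 m
s_u = 1.48·325·1.92 / (9.38·6.7) = 923.5 / 62.83 = 14.70 kPa

s_u = 14.7 kPa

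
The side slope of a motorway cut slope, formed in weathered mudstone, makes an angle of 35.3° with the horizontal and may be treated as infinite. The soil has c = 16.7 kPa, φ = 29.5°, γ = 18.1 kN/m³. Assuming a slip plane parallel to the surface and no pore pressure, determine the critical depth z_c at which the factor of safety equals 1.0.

Setting FS = 1.00 in FS = [c + γz cos²β tanφ] / [γz sinβ cosβ] and solving for z:
z = c / [γ cosβ (FS·sinβ − cosβ·tanφ)]
  = 16.7 / [18.1·cos35.3°·(1.00·sin35.3° − cos35.3°·tan29.5°)]
  = 16.7 / [18.1·0.8161·(1.00·0.5779 − 0.8161·0.5658)]
  = 16.7 / 1.7152 = 9.737 m

z_c = 9.74 m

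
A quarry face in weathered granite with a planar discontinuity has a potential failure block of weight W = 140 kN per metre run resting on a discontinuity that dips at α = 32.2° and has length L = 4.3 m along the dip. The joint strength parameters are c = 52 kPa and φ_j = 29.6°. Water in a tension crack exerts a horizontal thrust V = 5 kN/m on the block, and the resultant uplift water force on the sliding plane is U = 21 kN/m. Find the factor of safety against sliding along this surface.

Resolving the block weight along and normal to the plane and applying the Mohr–Coulomb strength on the joint:
N' = W cosα − U − V sinα = 140·cos32.2° − 21 − 5·sin32.2° = 94.8 kN/m
Driving force T = W sinα + V cosα = 140·sin32.2° + 5·cos32.2° = 78.8 kN/m
Resisting force R = c·L + N'·tanφ_j = 52·4.3 + 94.8·tan29.6° = 223.6 + 53.9 = 277.5 kN/m
FS = R / T = 277.5 / 78.8 = 3.520

FS = 3.52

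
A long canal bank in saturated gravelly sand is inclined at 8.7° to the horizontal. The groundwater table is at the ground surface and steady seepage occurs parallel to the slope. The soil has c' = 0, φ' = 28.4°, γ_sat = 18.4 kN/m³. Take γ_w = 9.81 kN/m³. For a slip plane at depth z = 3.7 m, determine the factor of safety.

With seepage parallel to the slope and the water table at the surface, the effective normal stress on the slip plane uses the buoyant unit weight γ' = γ_sat − γ_w while the driving shear stress uses γ_sat:
FS = [c' + γ' z cos²β tanφ'] / [γ_sat z sinβ cosβ]
(For c' = 0 this reduces to FS = (γ'/γ_sat)·tanφ'/tanβ.)
γ' = 18.4 − 9.81 = 8.59 kN/m³
Numerator = 0.0 + 8.59·3.7·cos²8.7°·tan28.4° = 0.0 + 8.59·3.7·0.9771·0.5407 = 16.792 kPa
Denominator = 18.4·3.7·sin8.7°·cos8.7° = 18.4·3.7·0.1513·0.9885 = 10.179 kPa
FS = 16.792 / 10.179 = 1.650

FS = 1.65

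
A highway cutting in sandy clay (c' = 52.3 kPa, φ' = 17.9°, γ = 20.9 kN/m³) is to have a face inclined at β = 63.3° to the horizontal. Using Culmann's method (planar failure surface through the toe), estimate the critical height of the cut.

Culmann's analysis gives the critical failure plane at α_cr = (β + φ')/2 = (63.3 + 17.9)/2 = 40.6°, and the critical height
H_c = (4c'/γ) · sinβ cosφ' / [1 − cos(β − φ')]
    = (4·52.3/20.9) · sin63.3°·cos17.9° / [1 − cos(45.4°)]
    = 10.010 · 0.8934·0.9516 / [1 − 0.7022]
    = 10.010 · 0.8501 / 0.2978
    = 28.57 m

H_c = 28.57 m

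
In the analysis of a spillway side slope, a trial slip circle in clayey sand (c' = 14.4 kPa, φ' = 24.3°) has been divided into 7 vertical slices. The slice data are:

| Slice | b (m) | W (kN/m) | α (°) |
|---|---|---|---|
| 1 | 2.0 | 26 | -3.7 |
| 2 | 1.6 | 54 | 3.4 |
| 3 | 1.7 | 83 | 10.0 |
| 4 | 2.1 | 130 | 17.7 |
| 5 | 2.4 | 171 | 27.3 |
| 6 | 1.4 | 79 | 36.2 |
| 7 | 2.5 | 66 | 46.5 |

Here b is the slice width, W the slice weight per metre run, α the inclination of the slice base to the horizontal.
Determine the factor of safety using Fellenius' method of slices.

Ordinary method of slices: FS = Σ[c'·Δl_i + (W_i cosα_i)·tanφ'] / Σ W_i sinα_i, with Δl_i = b_i / cosα_i.
Slice 1: Δl = 2.0/cos(-3.7°) = 2.004 m; N'_1 = 26·cos(-3.7°) = 25.9; c'Δl = 28.86; W sinα = -1.7
Slice 2: Δl = 1.6/cos3.4° = 1.603 m; N'_2 = 54·cos3.4° = 53.9; c'Δl = 23.08; W sinα = 3.2
Slice 3: Δl = 1.7/cos10.0° = 1.726 m; N'_3 = 83·cos10.0° = 81.7; c'Δl = 24.86; W sinα = 14.4
Slice 4: Δl = 2.1/cos17.7° = 2.204 m; N'_4 = 130·cos17.7° = 123.8; c'Δl = 31.74; W sinα = 39.5
Slice 5: Δl = 2.4/cos27.3° = 2.701 m; N'_5 = 171·cos27.3° = 152.0; c'Δl = 38.89; W sinα = 78.4
Slice 6: Δl = 1.4/cos36.2° = 1.735 m; N'_6 = 79·cos36.2° = 63.7; c'Δl = 24.98; W sinα = 46.7
Slice 7: Δl = 2.5/cos46.5° = 3.632 m; N'_7 = 66·cos46.5° = 45.4; c'Δl = 52.30; W sinα = 47.9
Σc'Δl = 224.7 kN/m; ΣN' = 546.6 kN/m; ΣW sinα = 228.4 kN/m
Resisting = 224.7 + 546.6·tan24.3° = 224.7 + 246.8 = 471.5 kN/m
FS = 471.5 / 228.4 = 2.064

FS = 2.06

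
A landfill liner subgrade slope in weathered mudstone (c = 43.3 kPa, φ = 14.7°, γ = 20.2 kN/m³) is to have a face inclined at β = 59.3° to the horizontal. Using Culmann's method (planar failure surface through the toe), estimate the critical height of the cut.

Culmann's analysis gives the critical failure plane at α_cr = (β + φ)/2 = (59.3 + 14.7)/2 = 37.0°, and the critical height
H_c = (4c/γ) · sinβ cosφ / [1 − cos(β − φ)]
    = (4·43.3/20.2) · sin59.3°·cos14.7° / [1 − cos(44.6°)]
    = 8.574 · 0.8599·0.9673 / [1 − 0.7120]
    = 8.574 · 0.8317 / 0.2880
    = 24.76 m

H_c = 24.76 m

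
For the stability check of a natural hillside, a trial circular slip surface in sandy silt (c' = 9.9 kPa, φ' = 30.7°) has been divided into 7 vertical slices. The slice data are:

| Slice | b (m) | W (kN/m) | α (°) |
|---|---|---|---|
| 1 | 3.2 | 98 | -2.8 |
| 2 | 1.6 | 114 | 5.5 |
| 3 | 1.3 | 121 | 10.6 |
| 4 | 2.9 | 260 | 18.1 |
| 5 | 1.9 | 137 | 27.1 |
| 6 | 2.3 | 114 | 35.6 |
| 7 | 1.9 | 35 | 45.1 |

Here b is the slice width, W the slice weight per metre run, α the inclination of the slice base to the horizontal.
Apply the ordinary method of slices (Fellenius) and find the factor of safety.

Ordinary method of slices: FS = Σ[c'·Δl_i + (W_i cosα_i)·tanφ'] / Σ W_i sinα_i, with Δl_i = b_i / cosα_i.
Slice 1: Δl = 3.2/cos(-2.8°) = 3.204 m; N'_1 = 98·cos(-2.8°) = 97.9; c'Δl = 31.72; W sinα = -4.8
Slice 2: Δl = 1.6/cos5.5° = 1.607 m; N'_2 = 114·cos5.5° = 113.5; c'Δl = 15.91; W sinα = 10.9
Slice 3: Δl = 1.3/cos10.6° = 1.323 m; N'_3 = 121·cos10.6° = 118.9; c'Δl = 13.09; W sinα = 22.3
Slice 4: Δl = 2.9/cos18.1° = 3.051 m; N'_4 = 260·cos18.1° = 247.1; c'Δl = 30.20; W sinα = 80.8
Slice 5: Δl = 1.9/cos27.1° = 2.134 m; N'_5 = 137·cos27.1° = 122.0; c'Δl = 21.13; W sinα = 62.4
Slice 6: Δl = 2.3/cos35.6° = 2.829 m; N'_6 = 114·cos35.6° = 92.7; c'Δl = 28.00; W sinα = 66.4
Slice 7: Δl = 1.9/cos45.1° = 2.692 m; N'_7 = 35·cos45.1° = 24.7; c'Δl = 26.65; W sinα = 24.8
Σc'Δl = 166.7 kN/m; ΣN' = 816.8 kN/m; ΣW sinα = 262.7 kN/m
Resisting = 166.7 + 816.8·tan30.7° = 166.7 + 485.0 = 651.7 kN/m
FS = 651.7 / 262.7 = 2.480

FS = 2.48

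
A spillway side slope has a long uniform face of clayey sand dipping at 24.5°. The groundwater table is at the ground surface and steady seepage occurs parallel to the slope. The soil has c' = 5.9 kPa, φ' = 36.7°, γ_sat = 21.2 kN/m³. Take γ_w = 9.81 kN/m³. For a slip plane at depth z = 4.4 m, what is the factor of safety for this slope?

FS = 1.05

With seepage parallel to the slope and the water table at the surface, the effective normal stress on the slip plane uses the buoyant unit weight γ' = γ_sat − γ_w while the driving shear stress uses γ_sat:
FS = [c' + γ' z cos²β tanφ'] / [γ_sat z sinβ cosβ]
γ' = 21.2 − 9.81 = 11.39 kN/m³
Numerator = 5.9 + 11.39·4.4·cos²24.5°·tan36.7° = 5.9 + 11.39·4.4·0.8280·0.7454 = 36.831 kPa
Denominator = 21.2·4.4·sin24.5°·cos24.5° = 21.2·4.4·0.4147·0.9100 = 35.200 kPa
FS = 36.831 / 35.200 = 1.046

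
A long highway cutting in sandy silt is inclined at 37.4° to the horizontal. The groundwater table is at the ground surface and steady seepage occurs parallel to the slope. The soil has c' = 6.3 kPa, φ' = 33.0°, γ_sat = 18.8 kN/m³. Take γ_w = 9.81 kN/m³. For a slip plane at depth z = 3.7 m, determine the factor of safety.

With seepage parallel to the slope and the water table at the surface, the effective normal stress on the slip plane uses the buoyant unit weight γ' = γ_sat − γ_w while the driving shear stress uses γ_sat:
FS = [c' + γ' z cos²β tanφ'] / [γ_sat z sinβ cosβ]
γ' = 18.8 − 9.81 = 8.99 kN/m³
Numerator = 6.3 + 8.99·3.7·cos²37.4°·tan33.0° = 6.3 + 8.99·3.7·0.6311·0.6494 = 19.932 kPa
Denominator = 18.8·3.7·sin37.4°·cos37.4° = 18.8·3.7·0.6074·0.7944 = 33.563 kPa
FS = 19.932 / 33.563 = 0.594

FS = 0.59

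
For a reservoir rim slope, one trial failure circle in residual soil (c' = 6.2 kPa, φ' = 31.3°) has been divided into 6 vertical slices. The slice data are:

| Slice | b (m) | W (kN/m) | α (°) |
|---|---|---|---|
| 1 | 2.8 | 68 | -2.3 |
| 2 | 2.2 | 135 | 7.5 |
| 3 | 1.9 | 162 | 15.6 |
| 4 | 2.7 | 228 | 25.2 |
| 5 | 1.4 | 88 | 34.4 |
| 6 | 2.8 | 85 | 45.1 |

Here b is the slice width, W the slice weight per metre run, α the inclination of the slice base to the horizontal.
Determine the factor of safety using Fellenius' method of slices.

FS = 1.96

Ordinary method of slices: FS = Σ[c'·Δl_i + (W_i cosα_i)·tanφ'] / Σ W_i sinα_i, with Δl_i = b_i / cosα_i.
Slice 1: Δl = 2.8/cos(-2.3°) = 2.802 m; N'_1 = 68·cos(-2.3°) = 67.9; c'Δl = 17.37; W sinα = -2.7
Slice 2: Δl = 2.2/cos7.5° = 2.219 m; N'_2 = 135·cos7.5° = 133.8; c'Δl = 13.76; W sinα = 17.6
Slice 3: Δl = 1.9/cos15.6° = 1.973 m; N'_3 = 162·cos15.6° = 156.0; c'Δl = 12.23; W sinα = 43.6
Slice 4: Δl = 2.7/cos25.2° = 2.984 m; N'_4 = 228·cos25.2° = 206.3; c'Δl = 18.50; W sinα = 97.1
Slice 5: Δl = 1.4/cos34.4° = 1.697 m; N'_5 = 88·cos34.4° = 72.6; c'Δl = 10.52; W sinα = 49.7
Slice 6: Δl = 2.8/cos45.1° = 3.967 m; N'_6 = 85·cos45.1° = 60.0; c'Δl = 24.59; W sinα = 60.2
Σc'Δl = 97.0 kN/m; ΣN' = 696.7 kN/m; ΣW sinα = 265.5 kN/m
Resisting = 97.0 + 696.7·tan31.3° = 97.0 + 423.6 = 520.6 kN/m
FS = 520.6 / 265.5 = 1.961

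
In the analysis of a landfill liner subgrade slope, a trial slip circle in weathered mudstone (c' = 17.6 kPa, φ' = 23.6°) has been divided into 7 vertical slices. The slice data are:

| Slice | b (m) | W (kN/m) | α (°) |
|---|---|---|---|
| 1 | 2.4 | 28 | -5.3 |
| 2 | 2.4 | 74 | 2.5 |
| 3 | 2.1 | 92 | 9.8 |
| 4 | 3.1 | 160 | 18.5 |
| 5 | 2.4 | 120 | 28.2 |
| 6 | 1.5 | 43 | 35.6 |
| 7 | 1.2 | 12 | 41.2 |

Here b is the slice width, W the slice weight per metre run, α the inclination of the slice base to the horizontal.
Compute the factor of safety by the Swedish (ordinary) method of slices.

FS = 3.22

Ordinary method of slices: FS = Σ[c'·Δl_i + (W_i cosα_i)·tanφ'] / Σ W_i sinα_i, with Δl_i = b_i / cosα_i.
Slice 1: Δl = 2.4/cos(-5.3°) = 2.410 m; N'_1 = 28·cos(-5.3°) = 27.9; c'Δl = 42.42; W sinα = -2.6
Slice 2: Δl = 2.4/cos2.5° = 2.402 m; N'_2 = 74·cos2.5° = 73.9; c'Δl = 42.28; W sinα = 3.2
Slice 3: Δl = 2.1/cos9.8° = 2.131 m; N'_3 = 92·cos9.8° = 90.7; c'Δl = 37.51; W sinα = 15.7
Slice 4: Δl = 3.1/cos18.5° = 3.269 m; N'_4 = 160·cos18.5° = 151.7; c'Δl = 57.53; W sinα = 50.8
Slice 5: Δl = 2.4/cos28.2° = 2.723 m; N'_5 = 120·cos28.2° = 105.8; c'Δl = 47.93; W sinα = 56.7
Slice 6: Δl = 1.5/cos35.6° = 1.845 m; N'_6 = 43·cos35.6° = 35.0; c'Δl = 32.47; W sinα = 25.0
Slice 7: Δl = 1.2/cos41.2° = 1.595 m; N'_7 = 12·cos41.2° = 9.0; c'Δl = 28.07; W sinα = 7.9
Σc'Δl = 288.2 kN/m; ΣN' = 493.9 kN/m; ΣW sinα = 156.7 kN/m
Resisting = 288.2 + 493.9·tan23.6° = 288.2 + 215.8 = 504.0 kN/m
FS = 504.0 / 156.7 = 3.216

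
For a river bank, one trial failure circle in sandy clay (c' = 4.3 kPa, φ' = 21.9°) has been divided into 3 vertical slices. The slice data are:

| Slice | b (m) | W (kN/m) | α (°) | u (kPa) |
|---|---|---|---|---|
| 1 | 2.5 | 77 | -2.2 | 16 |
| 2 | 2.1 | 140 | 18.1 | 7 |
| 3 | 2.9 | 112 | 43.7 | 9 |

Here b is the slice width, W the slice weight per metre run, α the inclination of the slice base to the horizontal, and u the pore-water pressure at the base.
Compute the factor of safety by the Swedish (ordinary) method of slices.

Ordinary method of slices: FS = Σ[c'·Δl_i + (W_i cosα_i − u_i·Δl_i)·tanφ'] / Σ W_i sinα_i, with Δl_i = b_i / cosα_i.
Slice 1: Δl = 2.5/cos(-2.2°) = 2.502 m; N'_1 = 77·cos(-2.2°) − 16·2.502 = 36.9; c'Δl = 10.76; W sinα = -3.0
Slice 2: Δl = 2.1/cos18.1° = 2.209 m; N'_2 = 140·cos18.1° − 7·2.209 = 117.6; c'Δl = 9.50; W sinα = 43.5
Slice 3: Δl = 2.9/cos43.7° = 4.011 m; N'_3 = 112·cos43.7° − 9·4.011 = 44.9; c'Δl = 17.25; W sinα = 77.4
Σc'Δl = 37.5 kN/m; ΣN' = 199.4 kN/m; ΣW sinα = 117.9 kN/m
Resisting = 37.5 + 199.4·tan21.9° = 37.5 + 80.2 = 117.7 kN/m
FS = 117.7 / 117.9 = 0.998

FS = 1.00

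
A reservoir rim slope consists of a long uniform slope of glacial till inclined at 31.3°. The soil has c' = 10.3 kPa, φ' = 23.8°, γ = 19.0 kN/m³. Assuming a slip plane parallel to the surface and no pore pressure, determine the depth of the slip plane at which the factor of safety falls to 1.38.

Setting FS = 1.38 in FS = [c' + γz cos²β tanφ'] / [γz sinβ cosβ] and solving for z:
z = c' / [γ cosβ (FS·sinβ − cosβ·tanφ')]
  = 10.3 / [19.0·cos31.3°·(1.38·sin31.3° − cos31.3°·tan23.8°)]
  = 10.3 / [19.0·0.8545·(1.38·0.5195 − 0.8545·0.4411)]
  = 10.3 / 5.5210 = 1.866 m

z = 1.87 m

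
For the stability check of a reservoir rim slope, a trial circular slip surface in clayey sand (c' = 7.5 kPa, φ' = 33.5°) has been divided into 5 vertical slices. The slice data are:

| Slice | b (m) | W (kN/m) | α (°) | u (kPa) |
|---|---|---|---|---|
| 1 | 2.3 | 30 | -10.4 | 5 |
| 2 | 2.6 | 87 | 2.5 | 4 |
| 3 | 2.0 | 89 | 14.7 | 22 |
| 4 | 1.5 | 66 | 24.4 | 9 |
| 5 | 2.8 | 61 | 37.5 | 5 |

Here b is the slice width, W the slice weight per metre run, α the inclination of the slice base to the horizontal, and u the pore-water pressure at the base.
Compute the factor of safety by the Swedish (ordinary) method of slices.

FS = 2.71

Ordinary method of slices: FS = Σ[c'·Δl_i + (W_i cosα_i − u_i·Δl_i)·tanφ'] / Σ W_i sinα_i, with Δl_i = b_i / cosα_i.
Slice 1: Δl = 2.3/cos(-10.4°) = 2.338 m; N'_1 = 30·cos(-10.4°) − 5·2.338 = 17.8; c'Δl = 17.54; W sinα = -5.4
Slice 2: Δl = 2.6/cos2.5° = 2.602 m; N'_2 = 87·cos2.5° − 4·2.602 = 76.5; c'Δl = 19.52; W sinα = 3.8
Slice 3: Δl = 2.0/cos14.7° = 2.068 m; N'_3 = 89·cos14.7° − 22·2.068 = 40.6; c'Δl = 15.51; W sinα = 22.6
Slice 4: Δl = 1.5/cos24.4° = 1.647 m; N'_4 = 66·cos24.4° − 9·1.647 = 45.3; c'Δl = 12.35; W sinα = 27.3
Slice 5: Δl = 2.8/cos37.5° = 3.529 m; N'_5 = 61·cos37.5° − 5·3.529 = 30.7; c'Δl = 26.47; W sinα = 37.1
Σc'Δl = 91.4 kN/m; ΣN' = 210.9 kN/m; ΣW sinα = 85.4 kN/m
Resisting = 91.4 + 210.9·tan33.5° = 91.4 + 139.6 = 231.0 kN/m
FS = 231.0 / 85.4 = 2.706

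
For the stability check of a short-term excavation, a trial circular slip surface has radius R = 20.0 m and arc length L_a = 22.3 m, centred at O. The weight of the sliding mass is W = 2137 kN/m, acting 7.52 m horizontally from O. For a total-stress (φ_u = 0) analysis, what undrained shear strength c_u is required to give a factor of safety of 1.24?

FS = c_u·L_a·R / (W·d), so c_u = FS·W·d / (L_a·R).
c_u = 1.24·2137·7.52 / (22.30·20.0) = 19927.1 / 446.00 = 44.68 kPa

c_u = 44.7 kPa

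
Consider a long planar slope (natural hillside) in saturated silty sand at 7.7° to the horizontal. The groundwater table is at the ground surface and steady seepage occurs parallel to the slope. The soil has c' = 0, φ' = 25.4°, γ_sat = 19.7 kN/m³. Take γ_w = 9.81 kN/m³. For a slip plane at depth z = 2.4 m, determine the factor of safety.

With seepage parallel to the slope and the water table at the surface, the effective normal stress on the slip plane uses the buoyant unit weight γ' = γ_sat − γ_w while the driving shear stress uses γ_sat:
FS = [c' + γ' z cos²β tanφ'] / [γ_sat z sinβ cosβ]
(For c' = 0 this reduces to FS = (γ'/γ_sat)·tanφ'/tanβ.)
γ' = 19.7 − 9.81 = 9.89 kN/m³
Numerator = 0.0 + 9.89·2.4·cos²7.7°·tan25.4° = 0.0 + 9.89·2.4·0.9820·0.4748 = 11.068 kPa
Denominator = 19.7·2.4·sin7.7°·cos7.7° = 19.7·2.4·0.1340·0.9910 = 6.278 kPa
FS = 11.068 / 6.278 = 1.763

FS = 1.76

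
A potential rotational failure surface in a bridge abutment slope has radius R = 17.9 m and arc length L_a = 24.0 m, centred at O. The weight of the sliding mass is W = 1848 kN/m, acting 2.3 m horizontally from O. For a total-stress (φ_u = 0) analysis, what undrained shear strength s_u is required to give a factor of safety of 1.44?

FS = s_u·L_a·R / (W·d), so s_u = FS·W·d / (L_a·R).
s_u = 1.44·1848·2.3 / (24.00·17.9) = 6120.6 / 429.60 = 14.25 kPa

s_u = 14.2 kPa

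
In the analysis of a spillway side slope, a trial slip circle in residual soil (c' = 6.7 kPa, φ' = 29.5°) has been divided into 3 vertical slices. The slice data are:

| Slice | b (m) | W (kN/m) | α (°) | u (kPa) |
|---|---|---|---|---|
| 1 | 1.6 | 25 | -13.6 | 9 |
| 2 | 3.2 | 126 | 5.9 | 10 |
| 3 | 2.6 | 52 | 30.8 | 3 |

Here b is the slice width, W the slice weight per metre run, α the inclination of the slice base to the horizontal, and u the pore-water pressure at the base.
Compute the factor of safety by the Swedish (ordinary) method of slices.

FS = 3.89

Ordinary method of slices: FS = Σ[c'·Δl_i + (W_i cosα_i − u_i·Δl_i)·tanφ'] / Σ W_i sinα_i, with Δl_i = b_i / cosα_i.
Slice 1: Δl = 1.6/cos(-13.6°) = 1.646 m; N'_1 = 25·cos(-13.6°) − 9·1.646 = 9.5; c'Δl = 11.03; W sinα = -5.9
Slice 2: Δl = 3.2/cos5.9° = 3.217 m; N'_2 = 126·cos5.9° − 10·3.217 = 93.2; c'Δl = 21.55; W sinα = 13.0
Slice 3: Δl = 2.6/cos30.8° = 3.027 m; N'_3 = 52·cos30.8° − 3·3.027 = 35.6; c'Δl = 20.28; W sinα = 26.6
Σc'Δl = 52.9 kN/m; ΣN' = 138.2 kN/m; ΣW sinα = 33.7 kN/m
Resisting = 52.9 + 138.2·tan29.5° = 52.9 + 78.2 = 131.1 kN/m
FS = 131.1 / 33.7 = 3.889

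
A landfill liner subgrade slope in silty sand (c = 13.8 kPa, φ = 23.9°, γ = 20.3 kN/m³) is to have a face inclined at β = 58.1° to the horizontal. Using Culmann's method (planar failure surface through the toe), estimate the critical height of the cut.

H_c = 12.21 m

Culmann's analysis gives the critical failure plane at α_cr = (β + φ)/2 = (58.1 + 23.9)/2 = 41.0°, and the critical height
H_c = (4c/γ) · sinβ cosφ / [1 − cos(β − φ)]
    = (4·13.8/20.3) · sin58.1°·cos23.9° / [1 − cos(34.2°)]
    = 2.719 · 0.8490·0.9143 / [1 − 0.8271]
    = 2.719 · 0.7762 / 0.1729
    = 12.21 m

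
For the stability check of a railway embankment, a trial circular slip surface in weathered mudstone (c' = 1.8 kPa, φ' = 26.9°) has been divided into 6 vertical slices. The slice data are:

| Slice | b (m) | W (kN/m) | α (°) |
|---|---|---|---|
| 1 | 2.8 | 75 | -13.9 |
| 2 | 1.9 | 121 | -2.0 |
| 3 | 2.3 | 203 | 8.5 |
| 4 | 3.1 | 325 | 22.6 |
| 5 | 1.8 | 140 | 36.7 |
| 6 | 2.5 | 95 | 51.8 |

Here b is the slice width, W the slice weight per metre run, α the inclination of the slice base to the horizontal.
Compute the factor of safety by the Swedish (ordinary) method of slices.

FS = 1.61

Ordinary method of slices: FS = Σ[c'·Δl_i + (W_i cosα_i)·tanφ'] / Σ W_i sinα_i, with Δl_i = b_i / cosα_i.
Slice 1: Δl = 2.8/cos(-13.9°) = 2.884 m; N'_1 = 75·cos(-13.9°) = 72.8; c'Δl = 5.19; W sinα = -18.0
Slice 2: Δl = 1.9/cos(-2.0°) = 1.901 m; N'_2 = 121·cos(-2.0°) = 120.9; c'Δl = 3.42; W sinα = -4.2
Slice 3: Δl = 2.3/cos8.5° = 2.326 m; N'_3 = 203·cos8.5° = 200.8; c'Δl = 4.19; W sinα = 30.0
Slice 4: Δl = 3.1/cos22.6° = 3.358 m; N'_4 = 325·cos22.6° = 300.0; c'Δl = 6.04; W sinα = 124.9
Slice 5: Δl = 1.8/cos36.7° = 2.245 m; N'_5 = 140·cos36.7° = 112.2; c'Δl = 4.04; W sinα = 83.7
Slice 6: Δl = 2.5/cos51.8° = 4.043 m; N'_6 = 95·cos51.8° = 58.7; c'Δl = 7.28; W sinα = 74.7
Σc'Δl = 30.2 kN/m; ΣN' = 865.5 kN/m; ΣW sinα = 291.0 kN/m
Resisting = 30.2 + 865.5·tan26.9° = 30.2 + 439.1 = 469.3 kN/m
FS = 469.3 / 291.0 = 1.613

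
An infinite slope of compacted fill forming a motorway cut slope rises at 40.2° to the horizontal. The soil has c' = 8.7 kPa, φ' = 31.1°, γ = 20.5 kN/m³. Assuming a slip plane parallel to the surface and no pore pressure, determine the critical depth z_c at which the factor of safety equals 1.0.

Setting FS = 1.00 in FS = [c' + γz cos²β tanφ'] / [γz sinβ cosβ] and solving for z:
z = c' / [γ cosβ (FS·sinβ − cosβ·tanφ')]
  = 8.7 / [20.5·cos40.2°·(1.00·sin40.2° − cos40.2°·tan31.1°)]
  = 8.7 / [20.5·0.7638·(1.00·0.6455 − 0.7638·0.6032)]
  = 8.7 / 2.8921 = 3.008 m

z_c = 3.01 m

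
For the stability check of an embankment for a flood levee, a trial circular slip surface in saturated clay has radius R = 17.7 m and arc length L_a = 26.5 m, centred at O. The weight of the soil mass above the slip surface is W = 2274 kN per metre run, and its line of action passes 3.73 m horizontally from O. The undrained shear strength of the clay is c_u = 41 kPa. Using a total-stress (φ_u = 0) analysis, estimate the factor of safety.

FS = 2.27

Taking moments about the centre O, the resisting moment is provided by the undrained shear strength acting along the arc:
M_R = c_u·L_a·R = 41·26.50·17.7 = 19231.0 kN·m/m
M_D = W·d = 2274·3.73 = 8482.0 kN·m/m
FS = M_R / M_D = 19231.0 / 8482.0 = 2.267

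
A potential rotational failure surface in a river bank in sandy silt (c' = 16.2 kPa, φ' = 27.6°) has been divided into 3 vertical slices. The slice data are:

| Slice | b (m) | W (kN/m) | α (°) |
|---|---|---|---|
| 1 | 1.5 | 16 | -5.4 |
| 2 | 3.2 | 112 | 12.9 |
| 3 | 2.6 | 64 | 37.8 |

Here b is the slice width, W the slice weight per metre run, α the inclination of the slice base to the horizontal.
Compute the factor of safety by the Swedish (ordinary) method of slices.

Ordinary method of slices: FS = Σ[c'·Δl_i + (W_i cosα_i)·tanφ'] / Σ W_i sinα_i, with Δl_i = b_i / cosα_i.
Slice 1: Δl = 1.5/cos(-5.4°) = 1.507 m; N'_1 = 16·cos(-5.4°) = 15.9; c'Δl = 24.41; W sinα = -1.5
Slice 2: Δl = 3.2/cos12.9° = 3.283 m; N'_2 = 112·cos12.9° = 109.2; c'Δl = 53.18; W sinα = 25.0
Slice 3: Δl = 2.6/cos37.8° = 3.290 m; N'_3 = 64·cos37.8° = 50.6; c'Δl = 53.31; W sinα = 39.2
Σc'Δl = 130.9 kN/m; ΣN' = 175.7 kN/m; ΣW sinα = 62.7 kN/m
Resisting = 130.9 + 175.7·tan27.6° = 130.9 + 91.8 = 222.7 kN/m
FS = 222.7 / 62.7 = 3.551

FS = 3.55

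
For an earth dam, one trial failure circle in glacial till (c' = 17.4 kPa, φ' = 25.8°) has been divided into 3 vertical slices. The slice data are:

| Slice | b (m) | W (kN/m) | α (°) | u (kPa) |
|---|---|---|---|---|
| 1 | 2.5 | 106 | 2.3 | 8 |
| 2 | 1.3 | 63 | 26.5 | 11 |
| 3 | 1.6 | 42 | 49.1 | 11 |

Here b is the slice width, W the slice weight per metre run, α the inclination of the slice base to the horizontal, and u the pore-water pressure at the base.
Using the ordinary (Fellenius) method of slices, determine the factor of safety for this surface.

FS = 2.69

Ordinary method of slices: FS = Σ[c'·Δl_i + (W_i cosα_i − u_i·Δl_i)·tanφ'] / Σ W_i sinα_i, with Δl_i = b_i / cosα_i.
Slice 1: Δl = 2.5/cos2.3° = 2.502 m; N'_1 = 106·cos2.3° − 8·2.502 = 85.9; c'Δl = 43.54; W sinα = 4.3
Slice 2: Δl = 1.3/cos26.5° = 1.453 m; N'_2 = 63·cos26.5° − 11·1.453 = 40.4; c'Δl = 25.28; W sinα = 28.1
Slice 3: Δl = 1.6/cos49.1° = 2.444 m; N'_3 = 42·cos49.1° − 11·2.444 = 0.6; c'Δl = 42.52; W sinα = 31.7
Σc'Δl = 111.3 kN/m; ΣN' = 126.9 kN/m; ΣW sinα = 64.1 kN/m
Resisting = 111.3 + 126.9·tan25.8° = 111.3 + 61.4 = 172.7 kN/m
FS = 172.7 / 64.1 = 2.694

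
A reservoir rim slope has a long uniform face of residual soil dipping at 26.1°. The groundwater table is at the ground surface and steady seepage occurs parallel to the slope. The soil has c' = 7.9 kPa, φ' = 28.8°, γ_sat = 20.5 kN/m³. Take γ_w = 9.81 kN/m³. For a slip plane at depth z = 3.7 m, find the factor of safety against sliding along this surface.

With seepage parallel to the slope and the water table at the surface, the effective normal stress on the slip plane uses the buoyant unit weight γ' = γ_sat − γ_w while the driving shear stress uses γ_sat:
FS = [c' + γ' z cos²β tanφ'] / [γ_sat z sinβ cosβ]
γ' = 20.5 − 9.81 = 10.69 kN/m³
Numerator = 7.9 + 10.69·3.7·cos²26.1°·tan28.8° = 7.9 + 10.69·3.7·0.8065·0.5498 = 25.436 kPa
Denominator = 20.5·3.7·sin26.1°·cos26.1° = 20.5·3.7·0.4399·0.8980 = 29.967 kPa
FS = 25.436 / 29.967 = 0.849

FS = 0.85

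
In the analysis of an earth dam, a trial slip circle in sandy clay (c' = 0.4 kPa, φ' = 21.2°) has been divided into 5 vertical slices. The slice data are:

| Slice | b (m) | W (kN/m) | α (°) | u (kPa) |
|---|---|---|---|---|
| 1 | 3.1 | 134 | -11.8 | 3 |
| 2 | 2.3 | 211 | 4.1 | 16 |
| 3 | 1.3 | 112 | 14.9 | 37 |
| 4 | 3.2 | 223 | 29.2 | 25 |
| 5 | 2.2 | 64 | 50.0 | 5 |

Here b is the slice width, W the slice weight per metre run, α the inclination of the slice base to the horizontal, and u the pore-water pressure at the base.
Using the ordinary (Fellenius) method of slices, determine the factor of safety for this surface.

Ordinary method of slices: FS = Σ[c'·Δl_i + (W_i cosα_i − u_i·Δl_i)·tanφ'] / Σ W_i sinα_i, with Δl_i = b_i / cosα_i.
Slice 1: Δl = 3.1/cos(-11.8°) = 3.167 m; N'_1 = 134·cos(-11.8°) − 3·3.167 = 121.7; c'Δl = 1.27; W sinα = -27.4
Slice 2: Δl = 2.3/cos4.1° = 2.306 m; N'_2 = 211·cos4.1° − 16·2.306 = 173.6; c'Δl = 0.92; W sinα = 15.1
Slice 3: Δl = 1.3/cos14.9° = 1.345 m; N'_3 = 112·cos14.9° − 37·1.345 = 58.5; c'Δl = 0.54; W sinα = 28.8
Slice 4: Δl = 3.2/cos29.2° = 3.666 m; N'_4 = 223·cos29.2° − 25·3.666 = 103.0; c'Δl = 1.47; W sinα = 108.8
Slice 5: Δl = 2.2/cos50.0° = 3.423 m; N'_5 = 64·cos50.0° − 5·3.423 = 24.0; c'Δl = 1.37; W sinα = 49.0
Σc'Δl = 5.6 kN/m; ΣN' = 480.7 kN/m; ΣW sinα = 174.3 kN/m
Resisting = 5.6 + 480.7·tan21.2° = 5.6 + 186.5 = 192.0 kN/m
FS = 192.0 / 174.3 = 1.102

FS = 1.10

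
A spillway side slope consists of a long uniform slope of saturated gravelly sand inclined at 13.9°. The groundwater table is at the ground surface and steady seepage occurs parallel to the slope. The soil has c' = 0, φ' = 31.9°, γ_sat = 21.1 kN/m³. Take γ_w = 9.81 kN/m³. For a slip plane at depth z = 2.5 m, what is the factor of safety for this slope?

With seepage parallel to the slope and the water table at the surface, the effective normal stress on the slip plane uses the buoyant unit weight γ' = γ_sat − γ_w while the driving shear stress uses γ_sat:
FS = [c' + γ' z cos²β tanφ'] / [γ_sat z sinβ cosβ]
(For c' = 0 this reduces to FS = (γ'/γ_sat)·tanφ'/tanβ.)
γ' = 21.1 − 9.81 = 11.29 kN/m³
Numerator = 0.0 + 11.29·2.5·cos²13.9°·tan31.9° = 0.0 + 11.29·2.5·0.9423·0.6224 = 16.555 kPa
Denominator = 21.1·2.5·sin13.9°·cos13.9° = 21.1·2.5·0.2402·0.9707 = 12.301 kPa
FS = 16.555 / 12.301 = 1.346

FS = 1.35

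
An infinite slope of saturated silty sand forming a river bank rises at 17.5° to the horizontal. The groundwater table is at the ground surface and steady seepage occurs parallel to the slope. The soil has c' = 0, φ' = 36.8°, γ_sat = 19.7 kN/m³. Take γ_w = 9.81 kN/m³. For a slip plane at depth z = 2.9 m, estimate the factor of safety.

FS = 1.19

With seepage parallel to the slope and the water table at the surface, the effective normal stress on the slip plane uses the buoyant unit weight γ' = γ_sat − γ_w while the driving shear stress uses γ_sat:
FS = [c' + γ' z cos²β tanφ'] / [γ_sat z sinβ cosβ]
(For c' = 0 this reduces to FS = (γ'/γ_sat)·tanφ'/tanβ.)
γ' = 19.7 − 9.81 = 9.89 kN/m³
Numerator = 0.0 + 9.89·2.9·cos²17.5°·tan36.8° = 0.0 + 9.89·2.9·0.9096·0.7481 = 19.516 kPa
Denominator = 19.7·2.9·sin17.5°·cos17.5° = 19.7·2.9·0.3007·0.9537 = 16.384 kPa
FS = 19.516 / 16.384 = 1.191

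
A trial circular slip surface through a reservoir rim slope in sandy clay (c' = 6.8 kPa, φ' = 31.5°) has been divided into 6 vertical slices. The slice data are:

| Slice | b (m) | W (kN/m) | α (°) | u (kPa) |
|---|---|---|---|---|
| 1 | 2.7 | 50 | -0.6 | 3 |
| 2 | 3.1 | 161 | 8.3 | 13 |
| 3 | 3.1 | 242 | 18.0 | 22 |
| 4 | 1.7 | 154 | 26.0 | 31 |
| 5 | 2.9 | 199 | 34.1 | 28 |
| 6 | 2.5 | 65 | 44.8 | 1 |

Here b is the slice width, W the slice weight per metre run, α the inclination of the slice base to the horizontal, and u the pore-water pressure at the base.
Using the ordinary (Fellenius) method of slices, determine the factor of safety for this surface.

FS = 1.35

Ordinary method of slices: FS = Σ[c'·Δl_i + (W_i cosα_i − u_i·Δl_i)·tanφ'] / Σ W_i sinα_i, with Δl_i = b_i / cosα_i.
Slice 1: Δl = 2.7/cos(-0.6°) = 2.700 m; N'_1 = 50·cos(-0.6°) − 3·2.700 = 41.9; c'Δl = 18.36; W sinα = -0.5
Slice 2: Δl = 3.1/cos8.3° = 3.133 m; N'_2 = 161·cos8.3° − 13·3.133 = 118.6; c'Δl = 21.30; W sinα = 23.2
Slice 3: Δl = 3.1/cos18.0° = 3.260 m; N'_3 = 242·cos18.0° − 22·3.260 = 158.4; c'Δl = 22.16; W sinα = 74.8
Slice 4: Δl = 1.7/cos26.0° = 1.891 m; N'_4 = 154·cos26.0° − 31·1.891 = 79.8; c'Δl = 12.86; W sinα = 67.5
Slice 5: Δl = 2.9/cos34.1° = 3.502 m; N'_5 = 199·cos34.1° − 28·3.502 = 66.7; c'Δl = 23.81; W sinα = 111.6
Slice 6: Δl = 2.5/cos44.8° = 3.523 m; N'_6 = 65·cos44.8° − 1·3.523 = 42.6; c'Δl = 23.96; W sinα = 45.8
Σc'Δl = 122.5 kN/m; ΣN' = 508.0 kN/m; ΣW sinα = 322.4 kN/m
Resisting = 122.5 + 508.0·tan31.5° = 122.5 + 311.3 = 433.8 kN/m
FS = 433.8 / 322.4 = 1.346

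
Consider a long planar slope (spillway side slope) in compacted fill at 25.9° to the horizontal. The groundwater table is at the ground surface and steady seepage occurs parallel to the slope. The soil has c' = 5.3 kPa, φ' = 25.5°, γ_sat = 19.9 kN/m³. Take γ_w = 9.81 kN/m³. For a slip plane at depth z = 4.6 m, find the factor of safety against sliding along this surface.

With seepage parallel to the slope and the water table at the surface, the effective normal stress on the slip plane uses the buoyant unit weight γ' = γ_sat − γ_w while the driving shear stress uses γ_sat:
FS = [c' + γ' z cos²β tanφ'] / [γ_sat z sinβ cosβ]
γ' = 19.9 − 9.81 = 10.09 kN/m³
Numerator = 5.3 + 10.09·4.6·cos²25.9°·tan25.5° = 5.3 + 10.09·4.6·0.8092·0.4770 = 23.214 kPa
Denominator = 19.9·4.6·sin25.9°·cos25.9° = 19.9·4.6·0.4368·0.8996 = 35.969 kPa
FS = 23.214 / 35.969 = 0.645

FS = 0.65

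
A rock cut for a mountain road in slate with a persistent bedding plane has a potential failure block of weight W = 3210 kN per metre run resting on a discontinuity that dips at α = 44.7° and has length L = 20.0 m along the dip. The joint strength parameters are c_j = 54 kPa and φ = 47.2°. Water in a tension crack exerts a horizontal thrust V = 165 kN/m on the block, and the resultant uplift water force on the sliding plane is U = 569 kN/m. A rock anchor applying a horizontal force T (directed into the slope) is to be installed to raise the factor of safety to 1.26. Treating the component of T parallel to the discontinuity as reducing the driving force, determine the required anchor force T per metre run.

T = 114 kN/m

Resolving forces along and normal to the sliding plane, with the horizontal anchor force T adding T·sinα to the effective normal force and T·cosα acting up the plane against the driving force:
FS = [c_jL + (W cosα − U − V sinα + T sinα) tanφ] / [W sinα + V cosα − T cosα]
Without the anchor: N' = 1596.6 kN/m, driving T_d = 2375.2 kN/m, resisting R = 54·20.0 + 1596.6·tan47.2° = 2804.2 kN/m, FS = 1.18.
Setting FS = 1.26 and solving for T:
1.26·(2375.2 − T cos44.7°) = 2804.2 + T sin44.7°·tan47.2°
T·(sin44.7°·tan47.2° + 1.26·cos44.7°) = 1.26·2375.2 − 2804.2
T·(0.7034·1.0799 + 1.26·0.7108) = 2992.7 − 2804.2 = 188.5
T·1.6552 = 188.5
T = 113.9 kN/m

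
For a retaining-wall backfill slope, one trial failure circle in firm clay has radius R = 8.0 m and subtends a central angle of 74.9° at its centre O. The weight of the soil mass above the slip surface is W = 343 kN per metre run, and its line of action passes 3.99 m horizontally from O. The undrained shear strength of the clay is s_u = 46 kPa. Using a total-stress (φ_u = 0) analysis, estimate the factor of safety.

FS = 2.81

Taking moments about the centre O, the resisting moment is provided by the undrained shear strength acting along the arc:
Arc length L_a = R·θ = 8.0·(74.9°·π/180) = 8.0·1.3073 = 10.46 m
M_R = s_u·L_a·R = 46·10.46·8.0 = 3848.5 kN·m/m
M_D = W·d = 343·3.99 = 1368.6 kN·m/m
FS = M_R / M_D = 3848.5 / 1368.6 = 2.812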